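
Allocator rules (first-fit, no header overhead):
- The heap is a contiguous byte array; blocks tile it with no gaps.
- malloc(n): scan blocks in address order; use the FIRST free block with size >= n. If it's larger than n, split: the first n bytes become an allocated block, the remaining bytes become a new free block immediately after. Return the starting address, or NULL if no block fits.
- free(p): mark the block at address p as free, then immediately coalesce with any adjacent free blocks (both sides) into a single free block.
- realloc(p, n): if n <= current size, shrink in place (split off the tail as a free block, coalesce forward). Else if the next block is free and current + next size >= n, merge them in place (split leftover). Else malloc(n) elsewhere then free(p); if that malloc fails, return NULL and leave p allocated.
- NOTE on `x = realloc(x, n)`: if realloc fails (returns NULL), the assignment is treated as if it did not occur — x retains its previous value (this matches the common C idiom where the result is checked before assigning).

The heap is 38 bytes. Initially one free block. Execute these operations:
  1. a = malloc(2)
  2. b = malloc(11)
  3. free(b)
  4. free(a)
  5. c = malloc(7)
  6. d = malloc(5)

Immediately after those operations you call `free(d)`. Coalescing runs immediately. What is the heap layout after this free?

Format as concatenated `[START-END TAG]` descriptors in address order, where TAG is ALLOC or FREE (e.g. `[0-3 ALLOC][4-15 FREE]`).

Op 1: a = malloc(2) -> a = 0; heap: [0-1 ALLOC][2-37 FREE]
Op 2: b = malloc(11) -> b = 2; heap: [0-1 ALLOC][2-12 ALLOC][13-37 FREE]
Op 3: free(b) -> (freed b); heap: [0-1 ALLOC][2-37 FREE]
Op 4: free(a) -> (freed a); heap: [0-37 FREE]
Op 5: c = malloc(7) -> c = 0; heap: [0-6 ALLOC][7-37 FREE]
Op 6: d = malloc(5) -> d = 7; heap: [0-6 ALLOC][7-11 ALLOC][12-37 FREE]
free(d): d = 7 -> block [7-11 ALLOC]; mark free, coalesce with adjacent free neighbors -> [0-6 ALLOC][7-37 FREE]

Answer: [0-6 ALLOC][7-37 FREE]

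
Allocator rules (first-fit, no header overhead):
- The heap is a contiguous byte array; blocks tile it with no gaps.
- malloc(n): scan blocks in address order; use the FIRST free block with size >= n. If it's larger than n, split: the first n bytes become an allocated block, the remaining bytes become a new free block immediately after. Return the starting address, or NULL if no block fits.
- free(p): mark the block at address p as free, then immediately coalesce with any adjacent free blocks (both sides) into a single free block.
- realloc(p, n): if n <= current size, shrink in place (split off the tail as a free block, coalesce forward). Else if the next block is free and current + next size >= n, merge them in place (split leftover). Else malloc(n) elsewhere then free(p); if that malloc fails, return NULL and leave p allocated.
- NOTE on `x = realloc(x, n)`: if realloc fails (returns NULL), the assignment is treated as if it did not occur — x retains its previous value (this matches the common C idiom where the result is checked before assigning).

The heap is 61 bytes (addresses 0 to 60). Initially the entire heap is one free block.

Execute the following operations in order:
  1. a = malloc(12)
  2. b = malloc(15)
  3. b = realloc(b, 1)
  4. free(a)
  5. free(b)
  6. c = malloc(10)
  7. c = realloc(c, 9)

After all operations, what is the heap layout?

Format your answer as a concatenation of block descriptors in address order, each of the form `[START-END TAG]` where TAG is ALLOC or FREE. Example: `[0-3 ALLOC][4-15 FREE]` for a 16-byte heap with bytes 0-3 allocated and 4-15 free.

Op 1: a = malloc(12) -> a = 0; heap: [0-11 ALLOC][12-60 FREE]
Op 2: b = malloc(15) -> b = 12; heap: [0-11 ALLOC][12-26 ALLOC][27-60 FREE]
Op 3: b = realloc(b, 1) -> b = 12; heap: [0-11 ALLOC][12-12 ALLOC][13-60 FREE]
Op 4: free(a) -> (freed a); heap: [0-11 FREE][12-12 ALLOC][13-60 FREE]
Op 5: free(b) -> (freed b); heap: [0-60 FREE]
Op 6: c = malloc(10) -> c = 0; heap: [0-9 ALLOC][10-60 FREE]
Op 7: c = realloc(c, 9) -> c = 0; heap: [0-8 ALLOC][9-60 FREE]

Answer: [0-8 ALLOC][9-60 FREE]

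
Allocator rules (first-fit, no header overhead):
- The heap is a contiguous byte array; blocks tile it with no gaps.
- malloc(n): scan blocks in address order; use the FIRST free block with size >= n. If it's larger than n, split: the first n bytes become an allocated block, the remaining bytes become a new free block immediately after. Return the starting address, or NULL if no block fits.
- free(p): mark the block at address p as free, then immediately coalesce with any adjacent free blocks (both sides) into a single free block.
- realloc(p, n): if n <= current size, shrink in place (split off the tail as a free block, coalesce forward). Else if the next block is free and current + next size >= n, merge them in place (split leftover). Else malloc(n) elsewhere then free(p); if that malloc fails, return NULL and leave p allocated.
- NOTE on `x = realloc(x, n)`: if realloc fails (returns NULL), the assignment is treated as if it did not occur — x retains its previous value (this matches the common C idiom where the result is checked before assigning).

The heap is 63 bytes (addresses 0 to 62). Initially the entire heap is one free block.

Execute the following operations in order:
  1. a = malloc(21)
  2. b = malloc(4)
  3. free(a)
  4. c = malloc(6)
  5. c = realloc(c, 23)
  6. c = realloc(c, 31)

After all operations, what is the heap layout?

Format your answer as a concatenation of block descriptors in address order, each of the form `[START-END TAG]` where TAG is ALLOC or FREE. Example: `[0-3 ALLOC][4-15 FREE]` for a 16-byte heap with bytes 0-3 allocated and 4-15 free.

Op 1: a = malloc(21) -> a = 0; heap: [0-20 ALLOC][21-62 FREE]
Op 2: b = malloc(4) -> b = 21; heap: [0-20 ALLOC][21-24 ALLOC][25-62 FREE]
Op 3: free(a) -> (freed a); heap: [0-20 FREE][21-24 ALLOC][25-62 FREE]
Op 4: c = malloc(6) -> c = 0; heap: [0-5 ALLOC][6-20 FREE][21-24 ALLOC][25-62 FREE]
Op 5: c = realloc(c, 23) -> c = 25; heap: [0-20 FREE][21-24 ALLOC][25-47 ALLOC][48-62 FREE]
Op 6: c = realloc(c, 31) -> c = 25; heap: [0-20 FREE][21-24 ALLOC][25-55 ALLOC][56-62 FREE]

Answer: [0-20 FREE][21-24 ALLOC][25-55 ALLOC][56-62 FREE]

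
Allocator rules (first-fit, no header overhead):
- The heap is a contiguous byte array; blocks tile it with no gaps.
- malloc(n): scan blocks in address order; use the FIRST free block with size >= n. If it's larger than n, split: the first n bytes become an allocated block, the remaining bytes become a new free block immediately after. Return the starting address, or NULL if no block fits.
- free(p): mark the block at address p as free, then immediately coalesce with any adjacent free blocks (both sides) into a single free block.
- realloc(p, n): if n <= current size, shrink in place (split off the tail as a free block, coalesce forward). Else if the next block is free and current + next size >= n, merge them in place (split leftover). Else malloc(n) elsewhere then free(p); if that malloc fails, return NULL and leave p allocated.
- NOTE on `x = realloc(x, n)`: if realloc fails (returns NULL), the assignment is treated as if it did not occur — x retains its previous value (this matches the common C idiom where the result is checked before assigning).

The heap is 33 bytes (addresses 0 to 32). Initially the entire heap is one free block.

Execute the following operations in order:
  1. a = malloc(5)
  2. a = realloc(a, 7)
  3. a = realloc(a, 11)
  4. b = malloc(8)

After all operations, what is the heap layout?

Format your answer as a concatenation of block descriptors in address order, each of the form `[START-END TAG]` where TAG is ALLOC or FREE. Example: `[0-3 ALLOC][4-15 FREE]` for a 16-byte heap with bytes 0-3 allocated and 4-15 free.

Op 1: a = malloc(5) -> a = 0; heap: [0-4 ALLOC][5-32 FREE]
Op 2: a = realloc(a, 7) -> a = 0; heap: [0-6 ALLOC][7-32 FREE]
Op 3: a = realloc(a, 11) -> a = 0; heap: [0-10 ALLOC][11-32 FREE]
Op 4: b = malloc(8) -> b = 11; heap: [0-10 ALLOC][11-18 ALLOC][19-32 FREE]

Answer: [0-10 ALLOC][11-18 ALLOC][19-32 FREE]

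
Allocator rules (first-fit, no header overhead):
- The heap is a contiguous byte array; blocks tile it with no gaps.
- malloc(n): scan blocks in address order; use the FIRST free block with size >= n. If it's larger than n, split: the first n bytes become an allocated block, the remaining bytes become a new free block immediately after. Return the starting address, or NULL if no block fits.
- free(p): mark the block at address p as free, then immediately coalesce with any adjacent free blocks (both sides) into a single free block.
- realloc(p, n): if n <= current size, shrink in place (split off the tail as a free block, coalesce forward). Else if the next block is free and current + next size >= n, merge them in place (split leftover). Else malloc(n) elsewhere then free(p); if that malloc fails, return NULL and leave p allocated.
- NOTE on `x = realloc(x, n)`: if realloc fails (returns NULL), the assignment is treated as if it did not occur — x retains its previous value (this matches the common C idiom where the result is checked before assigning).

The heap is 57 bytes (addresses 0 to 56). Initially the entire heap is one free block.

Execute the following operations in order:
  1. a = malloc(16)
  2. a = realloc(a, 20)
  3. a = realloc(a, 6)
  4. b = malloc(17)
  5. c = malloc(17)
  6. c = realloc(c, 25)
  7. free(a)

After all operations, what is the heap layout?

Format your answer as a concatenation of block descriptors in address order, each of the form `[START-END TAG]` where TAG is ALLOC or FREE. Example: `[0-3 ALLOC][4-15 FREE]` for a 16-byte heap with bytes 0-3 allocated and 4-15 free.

Op 1: a = malloc(16) -> a = 0; heap: [0-15 ALLOC][16-56 FREE]
Op 2: a = realloc(a, 20) -> a = 0; heap: [0-19 ALLOC][20-56 FREE]
Op 3: a = realloc(a, 6) -> a = 0; heap: [0-5 ALLOC][6-56 FREE]
Op 4: b = malloc(17) -> b = 6; heap: [0-5 ALLOC][6-22 ALLOC][23-56 FREE]
Op 5: c = malloc(17) -> c = 23; heap: [0-5 ALLOC][6-22 ALLOC][23-39 ALLOC][40-56 FREE]
Op 6: c = realloc(c, 25) -> c = 23; heap: [0-5 ALLOC][6-22 ALLOC][23-47 ALLOC][48-56 FREE]
Op 7: free(a) -> (freed a); heap: [0-5 FREE][6-22 ALLOC][23-47 ALLOC][48-56 FREE]

Answer: [0-5 FREE][6-22 ALLOC][23-47 ALLOC][48-56 FREE]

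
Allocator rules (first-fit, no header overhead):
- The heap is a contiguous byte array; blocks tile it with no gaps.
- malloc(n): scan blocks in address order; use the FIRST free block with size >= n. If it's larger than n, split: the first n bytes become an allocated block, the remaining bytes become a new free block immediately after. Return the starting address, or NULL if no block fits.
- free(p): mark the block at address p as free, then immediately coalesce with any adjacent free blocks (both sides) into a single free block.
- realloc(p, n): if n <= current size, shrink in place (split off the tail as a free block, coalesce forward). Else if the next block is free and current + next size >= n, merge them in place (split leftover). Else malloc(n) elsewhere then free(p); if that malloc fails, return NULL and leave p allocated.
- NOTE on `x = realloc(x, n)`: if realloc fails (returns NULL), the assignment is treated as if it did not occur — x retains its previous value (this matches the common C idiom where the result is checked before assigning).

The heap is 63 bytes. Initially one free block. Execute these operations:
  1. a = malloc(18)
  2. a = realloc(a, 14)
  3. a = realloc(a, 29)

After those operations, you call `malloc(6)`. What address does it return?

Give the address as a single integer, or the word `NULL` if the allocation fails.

Op 1: a = malloc(18) -> a = 0; heap: [0-17 ALLOC][18-62 FREE]
Op 2: a = realloc(a, 14) -> a = 0; heap: [0-13 ALLOC][14-62 FREE]
Op 3: a = realloc(a, 29) -> a = 0; heap: [0-28 ALLOC][29-62 FREE]
malloc(6): first-fit scan over [0-28 ALLOC][29-62 FREE] -> 29

Answer: 29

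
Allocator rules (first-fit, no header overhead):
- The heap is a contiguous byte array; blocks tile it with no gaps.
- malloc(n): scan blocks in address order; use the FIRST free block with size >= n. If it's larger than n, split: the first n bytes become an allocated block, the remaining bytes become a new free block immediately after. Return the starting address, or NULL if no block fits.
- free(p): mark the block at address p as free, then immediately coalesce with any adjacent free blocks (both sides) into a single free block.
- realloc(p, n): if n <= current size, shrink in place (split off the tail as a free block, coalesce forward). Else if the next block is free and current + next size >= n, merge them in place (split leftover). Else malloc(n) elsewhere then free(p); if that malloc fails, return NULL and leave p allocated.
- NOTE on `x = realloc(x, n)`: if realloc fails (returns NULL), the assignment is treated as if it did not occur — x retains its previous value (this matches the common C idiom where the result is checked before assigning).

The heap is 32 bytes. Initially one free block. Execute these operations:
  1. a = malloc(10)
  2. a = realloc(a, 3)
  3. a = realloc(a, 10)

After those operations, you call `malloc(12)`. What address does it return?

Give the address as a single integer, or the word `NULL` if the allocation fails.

Op 1: a = malloc(10) -> a = 0; heap: [0-9 ALLOC][10-31 FREE]
Op 2: a = realloc(a, 3) -> a = 0; heap: [0-2 ALLOC][3-31 FREE]
Op 3: a = realloc(a, 10) -> a = 0; heap: [0-9 ALLOC][10-31 FREE]
malloc(12): first-fit scan over [0-9 ALLOC][10-31 FREE] -> 10

Answer: 10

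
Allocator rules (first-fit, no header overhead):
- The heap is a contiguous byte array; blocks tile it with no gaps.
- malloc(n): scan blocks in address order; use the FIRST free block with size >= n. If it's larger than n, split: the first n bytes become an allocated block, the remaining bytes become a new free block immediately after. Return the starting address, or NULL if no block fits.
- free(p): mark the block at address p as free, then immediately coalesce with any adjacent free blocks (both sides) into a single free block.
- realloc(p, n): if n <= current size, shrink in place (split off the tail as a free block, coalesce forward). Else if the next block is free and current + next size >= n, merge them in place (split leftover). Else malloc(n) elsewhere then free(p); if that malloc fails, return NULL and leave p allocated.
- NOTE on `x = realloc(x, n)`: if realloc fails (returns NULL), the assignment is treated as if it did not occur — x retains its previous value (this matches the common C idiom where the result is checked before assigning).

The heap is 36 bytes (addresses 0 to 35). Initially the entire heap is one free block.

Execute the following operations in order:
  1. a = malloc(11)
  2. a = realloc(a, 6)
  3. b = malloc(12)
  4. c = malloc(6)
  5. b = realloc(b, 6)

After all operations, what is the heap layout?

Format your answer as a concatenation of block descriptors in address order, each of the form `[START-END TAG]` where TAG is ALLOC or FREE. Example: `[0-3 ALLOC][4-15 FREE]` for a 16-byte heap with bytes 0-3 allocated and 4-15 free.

Answer: [0-5 ALLOC][6-11 ALLOC][12-17 FREE][18-23 ALLOC][24-35 FREE]

Derivation:
Op 1: a = malloc(11) -> a = 0; heap: [0-10 ALLOC][11-35 FREE]
Op 2: a = realloc(a, 6) -> a = 0; heap: [0-5 ALLOC][6-35 FREE]
Op 3: b = malloc(12) -> b = 6; heap: [0-5 ALLOC][6-17 ALLOC][18-35 FREE]
Op 4: c = malloc(6) -> c = 18; heap: [0-5 ALLOC][6-17 ALLOC][18-23 ALLOC][24-35 FREE]
Op 5: b = realloc(b, 6) -> b = 6; heap: [0-5 ALLOC][6-11 ALLOC][12-17 FREE][18-23 ALLOC][24-35 FREE]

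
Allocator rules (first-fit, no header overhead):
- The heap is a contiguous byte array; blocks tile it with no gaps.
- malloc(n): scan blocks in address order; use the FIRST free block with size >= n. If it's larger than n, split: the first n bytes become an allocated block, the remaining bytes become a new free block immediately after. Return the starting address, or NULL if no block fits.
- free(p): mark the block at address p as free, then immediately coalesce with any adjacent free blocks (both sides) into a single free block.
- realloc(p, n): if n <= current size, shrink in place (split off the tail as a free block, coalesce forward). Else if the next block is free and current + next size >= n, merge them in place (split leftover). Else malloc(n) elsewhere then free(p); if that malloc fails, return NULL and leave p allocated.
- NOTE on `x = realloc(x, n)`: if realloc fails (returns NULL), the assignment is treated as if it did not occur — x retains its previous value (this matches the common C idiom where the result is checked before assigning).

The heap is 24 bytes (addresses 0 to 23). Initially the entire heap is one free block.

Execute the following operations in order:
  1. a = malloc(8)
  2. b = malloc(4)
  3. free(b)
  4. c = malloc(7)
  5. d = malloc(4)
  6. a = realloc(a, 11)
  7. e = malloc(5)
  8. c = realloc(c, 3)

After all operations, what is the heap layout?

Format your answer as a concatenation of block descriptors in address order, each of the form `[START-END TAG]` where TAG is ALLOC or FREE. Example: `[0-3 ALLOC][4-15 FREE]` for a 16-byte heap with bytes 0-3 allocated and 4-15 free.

Op 1: a = malloc(8) -> a = 0; heap: [0-7 ALLOC][8-23 FREE]
Op 2: b = malloc(4) -> b = 8; heap: [0-7 ALLOC][8-11 ALLOC][12-23 FREE]
Op 3: free(b) -> (freed b); heap: [0-7 ALLOC][8-23 FREE]
Op 4: c = malloc(7) -> c = 8; heap: [0-7 ALLOC][8-14 ALLOC][15-23 FREE]
Op 5: d = malloc(4) -> d = 15; heap: [0-7 ALLOC][8-14 ALLOC][15-18 ALLOC][19-23 FREE]
Op 6: a = realloc(a, 11) -> NULL (a unchanged); heap: [0-7 ALLOC][8-14 ALLOC][15-18 ALLOC][19-23 FREE]
Op 7: e = malloc(5) -> e = 19; heap: [0-7 ALLOC][8-14 ALLOC][15-18 ALLOC][19-23 ALLOC]
Op 8: c = realloc(c, 3) -> c = 8; heap: [0-7 ALLOC][8-10 ALLOC][11-14 FREE][15-18 ALLOC][19-23 ALLOC]

Answer: [0-7 ALLOC][8-10 ALLOC][11-14 FREE][15-18 ALLOC][19-23 ALLOC]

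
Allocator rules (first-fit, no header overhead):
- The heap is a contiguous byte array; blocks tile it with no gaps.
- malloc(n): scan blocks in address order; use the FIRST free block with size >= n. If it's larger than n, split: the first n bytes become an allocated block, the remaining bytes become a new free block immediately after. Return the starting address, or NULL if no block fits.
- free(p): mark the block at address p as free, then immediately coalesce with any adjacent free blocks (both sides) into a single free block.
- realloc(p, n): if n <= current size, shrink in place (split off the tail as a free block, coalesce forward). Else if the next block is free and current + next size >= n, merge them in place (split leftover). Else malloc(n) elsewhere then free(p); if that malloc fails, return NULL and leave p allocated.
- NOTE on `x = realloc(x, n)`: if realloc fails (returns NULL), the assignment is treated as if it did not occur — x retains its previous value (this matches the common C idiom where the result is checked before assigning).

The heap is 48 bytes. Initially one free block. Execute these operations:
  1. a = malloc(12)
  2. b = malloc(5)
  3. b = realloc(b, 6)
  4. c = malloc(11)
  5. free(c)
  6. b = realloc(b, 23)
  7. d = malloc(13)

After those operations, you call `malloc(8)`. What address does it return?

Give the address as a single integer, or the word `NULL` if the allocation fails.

Answer: NULL

Derivation:
Op 1: a = malloc(12) -> a = 0; heap: [0-11 ALLOC][12-47 FREE]
Op 2: b = malloc(5) -> b = 12; heap: [0-11 ALLOC][12-16 ALLOC][17-47 FREE]
Op 3: b = realloc(b, 6) -> b = 12; heap: [0-11 ALLOC][12-17 ALLOC][18-47 FREE]
Op 4: c = malloc(11) -> c = 18; heap: [0-11 ALLOC][12-17 ALLOC][18-28 ALLOC][29-47 FREE]
Op 5: free(c) -> (freed c); heap: [0-11 ALLOC][12-17 ALLOC][18-47 FREE]
Op 6: b = realloc(b, 23) -> b = 12; heap: [0-11 ALLOC][12-34 ALLOC][35-47 FREE]
Op 7: d = malloc(13) -> d = 35; heap: [0-11 ALLOC][12-34 ALLOC][35-47 ALLOC]
malloc(8): first-fit scan over [0-11 ALLOC][12-34 ALLOC][35-47 ALLOC] -> NULL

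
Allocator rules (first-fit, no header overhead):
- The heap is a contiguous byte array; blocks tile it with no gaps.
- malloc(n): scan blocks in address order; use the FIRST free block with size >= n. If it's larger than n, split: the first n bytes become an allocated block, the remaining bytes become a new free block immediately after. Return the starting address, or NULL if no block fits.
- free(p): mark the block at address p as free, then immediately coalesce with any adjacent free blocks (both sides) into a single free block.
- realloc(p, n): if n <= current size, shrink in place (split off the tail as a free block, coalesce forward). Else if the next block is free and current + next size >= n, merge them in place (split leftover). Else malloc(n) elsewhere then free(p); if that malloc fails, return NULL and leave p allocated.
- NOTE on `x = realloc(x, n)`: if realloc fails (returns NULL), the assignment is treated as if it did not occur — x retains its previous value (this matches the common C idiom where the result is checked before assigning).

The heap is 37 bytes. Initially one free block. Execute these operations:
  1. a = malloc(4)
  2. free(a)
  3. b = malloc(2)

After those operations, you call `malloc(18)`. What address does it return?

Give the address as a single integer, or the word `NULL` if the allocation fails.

Answer: 2

Derivation:
Op 1: a = malloc(4) -> a = 0; heap: [0-3 ALLOC][4-36 FREE]
Op 2: free(a) -> (freed a); heap: [0-36 FREE]
Op 3: b = malloc(2) -> b = 0; heap: [0-1 ALLOC][2-36 FREE]
malloc(18): first-fit scan over [0-1 ALLOC][2-36 FREE] -> 2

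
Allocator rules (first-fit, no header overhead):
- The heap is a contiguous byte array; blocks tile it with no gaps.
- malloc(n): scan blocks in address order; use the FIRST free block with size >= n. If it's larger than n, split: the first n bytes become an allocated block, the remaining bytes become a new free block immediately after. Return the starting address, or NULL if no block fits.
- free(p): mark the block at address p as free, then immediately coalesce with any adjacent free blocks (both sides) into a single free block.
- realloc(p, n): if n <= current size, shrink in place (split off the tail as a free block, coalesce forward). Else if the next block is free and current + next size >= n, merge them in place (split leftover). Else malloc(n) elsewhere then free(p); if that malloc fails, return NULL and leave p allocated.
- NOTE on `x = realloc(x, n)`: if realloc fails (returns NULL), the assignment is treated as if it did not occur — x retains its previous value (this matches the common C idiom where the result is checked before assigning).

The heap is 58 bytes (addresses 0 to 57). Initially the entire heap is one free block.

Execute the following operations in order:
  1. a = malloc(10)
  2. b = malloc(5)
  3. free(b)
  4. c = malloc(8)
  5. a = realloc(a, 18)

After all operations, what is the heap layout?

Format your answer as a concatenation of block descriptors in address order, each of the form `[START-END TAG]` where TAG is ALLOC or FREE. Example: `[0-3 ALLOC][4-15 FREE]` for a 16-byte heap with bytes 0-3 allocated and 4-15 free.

Answer: [0-9 FREE][10-17 ALLOC][18-35 ALLOC][36-57 FREE]

Derivation:
Op 1: a = malloc(10) -> a = 0; heap: [0-9 ALLOC][10-57 FREE]
Op 2: b = malloc(5) -> b = 10; heap: [0-9 ALLOC][10-14 ALLOC][15-57 FREE]
Op 3: free(b) -> (freed b); heap: [0-9 ALLOC][10-57 FREE]
Op 4: c = malloc(8) -> c = 10; heap: [0-9 ALLOC][10-17 ALLOC][18-57 FREE]
Op 5: a = realloc(a, 18) -> a = 18; heap: [0-9 FREE][10-17 ALLOC][18-35 ALLOC][36-57 FREE]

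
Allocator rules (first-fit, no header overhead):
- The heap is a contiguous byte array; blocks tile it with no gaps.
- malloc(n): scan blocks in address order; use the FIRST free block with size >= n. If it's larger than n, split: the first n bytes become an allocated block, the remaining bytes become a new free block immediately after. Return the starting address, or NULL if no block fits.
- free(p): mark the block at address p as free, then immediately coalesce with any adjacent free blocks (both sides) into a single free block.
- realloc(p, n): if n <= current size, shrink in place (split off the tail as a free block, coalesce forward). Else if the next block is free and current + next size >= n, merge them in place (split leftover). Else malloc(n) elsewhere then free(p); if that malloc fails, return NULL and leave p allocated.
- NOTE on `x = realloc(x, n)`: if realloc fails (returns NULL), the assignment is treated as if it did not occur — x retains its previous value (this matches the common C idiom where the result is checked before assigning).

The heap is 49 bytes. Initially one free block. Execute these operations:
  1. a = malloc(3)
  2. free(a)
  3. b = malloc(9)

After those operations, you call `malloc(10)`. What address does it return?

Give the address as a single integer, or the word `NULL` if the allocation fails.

Answer: 9

Derivation:
Op 1: a = malloc(3) -> a = 0; heap: [0-2 ALLOC][3-48 FREE]
Op 2: free(a) -> (freed a); heap: [0-48 FREE]
Op 3: b = malloc(9) -> b = 0; heap: [0-8 ALLOC][9-48 FREE]
malloc(10): first-fit scan over [0-8 ALLOC][9-48 FREE] -> 9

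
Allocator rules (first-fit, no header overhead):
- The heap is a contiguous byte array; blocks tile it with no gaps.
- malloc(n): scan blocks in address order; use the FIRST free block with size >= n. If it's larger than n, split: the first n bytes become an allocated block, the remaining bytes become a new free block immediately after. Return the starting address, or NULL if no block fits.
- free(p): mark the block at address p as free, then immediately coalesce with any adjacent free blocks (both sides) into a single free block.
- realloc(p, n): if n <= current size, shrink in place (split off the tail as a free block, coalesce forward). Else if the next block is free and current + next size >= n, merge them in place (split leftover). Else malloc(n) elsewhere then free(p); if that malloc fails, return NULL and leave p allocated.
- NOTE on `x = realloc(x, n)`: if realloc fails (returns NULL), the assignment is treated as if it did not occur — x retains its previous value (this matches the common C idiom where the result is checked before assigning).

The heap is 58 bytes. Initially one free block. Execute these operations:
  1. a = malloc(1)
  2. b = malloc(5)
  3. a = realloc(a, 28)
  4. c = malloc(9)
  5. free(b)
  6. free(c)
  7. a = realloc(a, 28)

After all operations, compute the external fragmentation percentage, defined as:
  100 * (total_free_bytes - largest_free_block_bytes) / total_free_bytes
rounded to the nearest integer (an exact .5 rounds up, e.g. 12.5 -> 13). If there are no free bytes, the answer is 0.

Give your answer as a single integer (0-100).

Op 1: a = malloc(1) -> a = 0; heap: [0-0 ALLOC][1-57 FREE]
Op 2: b = malloc(5) -> b = 1; heap: [0-0 ALLOC][1-5 ALLOC][6-57 FREE]
Op 3: a = realloc(a, 28) -> a = 6; heap: [0-0 FREE][1-5 ALLOC][6-33 ALLOC][34-57 FREE]
Op 4: c = malloc(9) -> c = 34; heap: [0-0 FREE][1-5 ALLOC][6-33 ALLOC][34-42 ALLOC][43-57 FREE]
Op 5: free(b) -> (freed b); heap: [0-5 FREE][6-33 ALLOC][34-42 ALLOC][43-57 FREE]
Op 6: free(c) -> (freed c); heap: [0-5 FREE][6-33 ALLOC][34-57 FREE]
Op 7: a = realloc(a, 28) -> a = 6; heap: [0-5 FREE][6-33 ALLOC][34-57 FREE]
Free blocks: [6 24] total_free=30 largest=24 -> 100*(30-24)/30 = 600/30 = 20

Answer: 20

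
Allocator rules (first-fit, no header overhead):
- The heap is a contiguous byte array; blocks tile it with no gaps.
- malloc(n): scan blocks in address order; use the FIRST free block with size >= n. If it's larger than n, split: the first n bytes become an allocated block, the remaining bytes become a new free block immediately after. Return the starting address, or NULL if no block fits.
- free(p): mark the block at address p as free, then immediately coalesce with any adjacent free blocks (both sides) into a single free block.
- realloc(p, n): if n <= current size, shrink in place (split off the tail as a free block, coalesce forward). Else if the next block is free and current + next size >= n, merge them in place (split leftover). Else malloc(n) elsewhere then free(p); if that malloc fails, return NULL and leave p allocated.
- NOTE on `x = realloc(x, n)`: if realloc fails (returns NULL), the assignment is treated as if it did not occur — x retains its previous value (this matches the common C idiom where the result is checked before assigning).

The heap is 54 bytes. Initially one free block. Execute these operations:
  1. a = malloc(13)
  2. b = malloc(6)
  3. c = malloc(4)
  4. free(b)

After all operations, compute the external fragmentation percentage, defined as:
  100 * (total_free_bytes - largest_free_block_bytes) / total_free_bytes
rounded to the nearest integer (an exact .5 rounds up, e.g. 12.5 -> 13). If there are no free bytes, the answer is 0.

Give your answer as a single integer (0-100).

Op 1: a = malloc(13) -> a = 0; heap: [0-12 ALLOC][13-53 FREE]
Op 2: b = malloc(6) -> b = 13; heap: [0-12 ALLOC][13-18 ALLOC][19-53 FREE]
Op 3: c = malloc(4) -> c = 19; heap: [0-12 ALLOC][13-18 ALLOC][19-22 ALLOC][23-53 FREE]
Op 4: free(b) -> (freed b); heap: [0-12 ALLOC][13-18 FREE][19-22 ALLOC][23-53 FREE]
Free blocks: [6 31] total_free=37 largest=31 -> 100*(37-31)/37 = 600/37 ≈ 16.216 -> rounds to 16

Answer: 16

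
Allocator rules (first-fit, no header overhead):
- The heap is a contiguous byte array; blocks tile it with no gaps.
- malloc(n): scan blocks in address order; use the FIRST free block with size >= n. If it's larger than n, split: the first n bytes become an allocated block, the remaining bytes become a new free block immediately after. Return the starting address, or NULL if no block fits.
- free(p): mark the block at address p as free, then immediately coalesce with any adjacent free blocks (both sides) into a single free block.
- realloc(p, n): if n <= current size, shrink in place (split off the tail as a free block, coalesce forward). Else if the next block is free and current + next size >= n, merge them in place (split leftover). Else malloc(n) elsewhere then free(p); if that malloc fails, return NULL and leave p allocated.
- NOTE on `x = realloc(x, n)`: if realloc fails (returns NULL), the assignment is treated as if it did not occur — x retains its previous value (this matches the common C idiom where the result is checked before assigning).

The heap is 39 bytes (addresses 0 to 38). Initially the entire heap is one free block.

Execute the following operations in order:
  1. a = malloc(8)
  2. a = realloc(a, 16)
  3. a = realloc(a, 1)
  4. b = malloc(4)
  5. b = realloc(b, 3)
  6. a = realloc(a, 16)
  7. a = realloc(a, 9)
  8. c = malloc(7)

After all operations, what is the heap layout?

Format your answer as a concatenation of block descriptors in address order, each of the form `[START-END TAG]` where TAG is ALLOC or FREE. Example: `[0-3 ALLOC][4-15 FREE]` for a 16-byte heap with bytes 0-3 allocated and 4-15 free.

Op 1: a = malloc(8) -> a = 0; heap: [0-7 ALLOC][8-38 FREE]
Op 2: a = realloc(a, 16) -> a = 0; heap: [0-15 ALLOC][16-38 FREE]
Op 3: a = realloc(a, 1) -> a = 0; heap: [0-0 ALLOC][1-38 FREE]
Op 4: b = malloc(4) -> b = 1; heap: [0-0 ALLOC][1-4 ALLOC][5-38 FREE]
Op 5: b = realloc(b, 3) -> b = 1; heap: [0-0 ALLOC][1-3 ALLOC][4-38 FREE]
Op 6: a = realloc(a, 16) -> a = 4; heap: [0-0 FREE][1-3 ALLOC][4-19 ALLOC][20-38 FREE]
Op 7: a = realloc(a, 9) -> a = 4; heap: [0-0 FREE][1-3 ALLOC][4-12 ALLOC][13-38 FREE]
Op 8: c = malloc(7) -> c = 13; heap: [0-0 FREE][1-3 ALLOC][4-12 ALLOC][13-19 ALLOC][20-38 FREE]

Answer: [0-0 FREE][1-3 ALLOC][4-12 ALLOC][13-19 ALLOC][20-38 FREE]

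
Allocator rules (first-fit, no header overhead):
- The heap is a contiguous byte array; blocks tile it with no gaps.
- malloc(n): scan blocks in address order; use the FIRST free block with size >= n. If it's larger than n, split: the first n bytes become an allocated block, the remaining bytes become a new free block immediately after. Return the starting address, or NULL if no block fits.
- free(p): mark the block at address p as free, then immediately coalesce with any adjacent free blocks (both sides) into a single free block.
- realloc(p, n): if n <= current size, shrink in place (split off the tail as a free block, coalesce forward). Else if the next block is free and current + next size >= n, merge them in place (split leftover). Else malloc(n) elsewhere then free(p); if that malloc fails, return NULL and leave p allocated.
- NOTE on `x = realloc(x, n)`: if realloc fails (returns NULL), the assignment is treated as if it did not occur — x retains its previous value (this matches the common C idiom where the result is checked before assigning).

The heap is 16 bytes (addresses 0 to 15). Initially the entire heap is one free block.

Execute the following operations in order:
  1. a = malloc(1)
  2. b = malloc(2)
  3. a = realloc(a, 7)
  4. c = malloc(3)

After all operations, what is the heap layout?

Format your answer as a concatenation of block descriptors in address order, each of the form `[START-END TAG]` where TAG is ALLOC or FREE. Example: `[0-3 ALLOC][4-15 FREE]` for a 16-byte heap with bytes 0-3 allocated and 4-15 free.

Answer: [0-0 FREE][1-2 ALLOC][3-9 ALLOC][10-12 ALLOC][13-15 FREE]

Derivation:
Op 1: a = malloc(1) -> a = 0; heap: [0-0 ALLOC][1-15 FREE]
Op 2: b = malloc(2) -> b = 1; heap: [0-0 ALLOC][1-2 ALLOC][3-15 FREE]
Op 3: a = realloc(a, 7) -> a = 3; heap: [0-0 FREE][1-2 ALLOC][3-9 ALLOC][10-15 FREE]
Op 4: c = malloc(3) -> c = 10; heap: [0-0 FREE][1-2 ALLOC][3-9 ALLOC][10-12 ALLOC][13-15 FREE]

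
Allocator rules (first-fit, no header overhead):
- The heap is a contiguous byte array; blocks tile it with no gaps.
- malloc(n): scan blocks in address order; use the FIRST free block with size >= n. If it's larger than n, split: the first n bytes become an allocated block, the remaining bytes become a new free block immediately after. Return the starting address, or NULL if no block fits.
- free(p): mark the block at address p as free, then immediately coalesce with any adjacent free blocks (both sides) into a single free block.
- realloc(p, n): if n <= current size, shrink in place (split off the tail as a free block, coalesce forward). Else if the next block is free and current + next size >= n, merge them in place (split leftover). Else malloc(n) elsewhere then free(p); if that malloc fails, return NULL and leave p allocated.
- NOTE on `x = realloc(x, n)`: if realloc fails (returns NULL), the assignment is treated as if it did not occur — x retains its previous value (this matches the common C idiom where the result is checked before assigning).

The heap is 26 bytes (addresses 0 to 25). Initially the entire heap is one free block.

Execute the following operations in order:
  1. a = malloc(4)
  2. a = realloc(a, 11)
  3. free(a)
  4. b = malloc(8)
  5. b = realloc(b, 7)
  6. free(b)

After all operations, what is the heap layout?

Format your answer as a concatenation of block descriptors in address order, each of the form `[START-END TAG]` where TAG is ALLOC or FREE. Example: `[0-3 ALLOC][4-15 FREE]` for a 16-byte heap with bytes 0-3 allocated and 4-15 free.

Answer: [0-25 FREE]

Derivation:
Op 1: a = malloc(4) -> a = 0; heap: [0-3 ALLOC][4-25 FREE]
Op 2: a = realloc(a, 11) -> a = 0; heap: [0-10 ALLOC][11-25 FREE]
Op 3: free(a) -> (freed a); heap: [0-25 FREE]
Op 4: b = malloc(8) -> b = 0; heap: [0-7 ALLOC][8-25 FREE]
Op 5: b = realloc(b, 7) -> b = 0; heap: [0-6 ALLOC][7-25 FREE]
Op 6: free(b) -> (freed b); heap: [0-25 FREE]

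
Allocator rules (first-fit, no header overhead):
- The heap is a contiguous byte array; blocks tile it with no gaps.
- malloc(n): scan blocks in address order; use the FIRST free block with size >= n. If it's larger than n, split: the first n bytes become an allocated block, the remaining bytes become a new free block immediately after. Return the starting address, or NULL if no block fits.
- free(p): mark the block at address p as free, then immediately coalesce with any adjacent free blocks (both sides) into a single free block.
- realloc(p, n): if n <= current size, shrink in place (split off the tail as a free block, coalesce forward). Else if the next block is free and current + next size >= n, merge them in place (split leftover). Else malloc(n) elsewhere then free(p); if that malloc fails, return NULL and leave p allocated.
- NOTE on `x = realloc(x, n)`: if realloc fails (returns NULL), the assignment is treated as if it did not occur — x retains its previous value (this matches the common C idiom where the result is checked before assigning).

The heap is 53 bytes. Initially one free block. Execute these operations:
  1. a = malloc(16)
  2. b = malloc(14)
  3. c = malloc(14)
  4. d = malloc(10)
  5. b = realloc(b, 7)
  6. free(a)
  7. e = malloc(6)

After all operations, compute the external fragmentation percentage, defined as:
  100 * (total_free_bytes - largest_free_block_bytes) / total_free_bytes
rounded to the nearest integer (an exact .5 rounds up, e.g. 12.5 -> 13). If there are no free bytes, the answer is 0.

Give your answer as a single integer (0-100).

Answer: 62

Derivation:
Op 1: a = malloc(16) -> a = 0; heap: [0-15 ALLOC][16-52 FREE]
Op 2: b = malloc(14) -> b = 16; heap: [0-15 ALLOC][16-29 ALLOC][30-52 FREE]
Op 3: c = malloc(14) -> c = 30; heap: [0-15 ALLOC][16-29 ALLOC][30-43 ALLOC][44-52 FREE]
Op 4: d = malloc(10) -> d = NULL; heap: [0-15 ALLOC][16-29 ALLOC][30-43 ALLOC][44-52 FREE]
Op 5: b = realloc(b, 7) -> b = 16; heap: [0-15 ALLOC][16-22 ALLOC][23-29 FREE][30-43 ALLOC][44-52 FREE]
Op 6: free(a) -> (freed a); heap: [0-15 FREE][16-22 ALLOC][23-29 FREE][30-43 ALLOC][44-52 FREE]
Op 7: e = malloc(6) -> e = 0; heap: [0-5 ALLOC][6-15 FREE][16-22 ALLOC][23-29 FREE][30-43 ALLOC][44-52 FREE]
Free blocks: [10 7 9] total_free=26 largest=10 -> 100*(26-10)/26 = 1600/26 ≈ 61.538 -> rounds to 62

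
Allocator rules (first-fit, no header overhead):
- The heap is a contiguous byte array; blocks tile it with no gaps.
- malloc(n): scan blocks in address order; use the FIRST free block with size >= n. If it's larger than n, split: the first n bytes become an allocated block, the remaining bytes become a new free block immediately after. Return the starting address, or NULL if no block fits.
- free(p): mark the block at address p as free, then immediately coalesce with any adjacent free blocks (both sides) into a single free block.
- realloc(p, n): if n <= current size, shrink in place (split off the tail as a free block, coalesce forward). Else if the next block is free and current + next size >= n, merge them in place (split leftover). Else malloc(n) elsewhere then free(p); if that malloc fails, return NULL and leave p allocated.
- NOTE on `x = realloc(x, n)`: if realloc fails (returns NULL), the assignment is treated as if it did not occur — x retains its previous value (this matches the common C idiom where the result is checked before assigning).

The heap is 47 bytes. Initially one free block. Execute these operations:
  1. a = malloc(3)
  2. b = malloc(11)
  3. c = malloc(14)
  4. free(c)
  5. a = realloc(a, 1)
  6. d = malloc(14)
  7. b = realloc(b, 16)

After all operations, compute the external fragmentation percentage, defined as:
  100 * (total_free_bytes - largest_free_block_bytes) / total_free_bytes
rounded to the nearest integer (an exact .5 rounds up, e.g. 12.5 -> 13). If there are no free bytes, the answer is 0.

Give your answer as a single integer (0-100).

Answer: 19

Derivation:
Op 1: a = malloc(3) -> a = 0; heap: [0-2 ALLOC][3-46 FREE]
Op 2: b = malloc(11) -> b = 3; heap: [0-2 ALLOC][3-13 ALLOC][14-46 FREE]
Op 3: c = malloc(14) -> c = 14; heap: [0-2 ALLOC][3-13 ALLOC][14-27 ALLOC][28-46 FREE]
Op 4: free(c) -> (freed c); heap: [0-2 ALLOC][3-13 ALLOC][14-46 FREE]
Op 5: a = realloc(a, 1) -> a = 0; heap: [0-0 ALLOC][1-2 FREE][3-13 ALLOC][14-46 FREE]
Op 6: d = malloc(14) -> d = 14; heap: [0-0 ALLOC][1-2 FREE][3-13 ALLOC][14-27 ALLOC][28-46 FREE]
Op 7: b = realloc(b, 16) -> b = 28; heap: [0-0 ALLOC][1-13 FREE][14-27 ALLOC][28-43 ALLOC][44-46 FREE]
Free blocks: [13 3] total_free=16 largest=13 -> 100*(16-13)/16 = 300/16 = 18.75 -> rounds to 19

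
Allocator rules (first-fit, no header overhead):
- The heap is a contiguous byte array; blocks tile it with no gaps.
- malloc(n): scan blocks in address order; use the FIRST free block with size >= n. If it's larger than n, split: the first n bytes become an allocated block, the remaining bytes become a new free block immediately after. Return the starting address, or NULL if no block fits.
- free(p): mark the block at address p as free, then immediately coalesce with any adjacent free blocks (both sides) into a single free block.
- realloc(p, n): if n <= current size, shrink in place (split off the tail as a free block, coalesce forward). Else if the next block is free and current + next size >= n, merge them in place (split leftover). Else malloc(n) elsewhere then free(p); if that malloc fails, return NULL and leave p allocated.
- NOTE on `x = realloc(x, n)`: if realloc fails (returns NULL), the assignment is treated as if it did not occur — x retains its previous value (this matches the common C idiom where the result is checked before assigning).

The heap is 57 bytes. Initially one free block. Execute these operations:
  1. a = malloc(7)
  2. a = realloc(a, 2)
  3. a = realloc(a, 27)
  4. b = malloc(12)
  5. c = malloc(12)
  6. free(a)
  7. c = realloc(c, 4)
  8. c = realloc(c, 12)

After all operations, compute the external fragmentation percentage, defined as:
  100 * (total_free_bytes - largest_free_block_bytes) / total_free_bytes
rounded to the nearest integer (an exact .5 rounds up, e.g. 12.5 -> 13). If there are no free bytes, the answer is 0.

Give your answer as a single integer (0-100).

Op 1: a = malloc(7) -> a = 0; heap: [0-6 ALLOC][7-56 FREE]
Op 2: a = realloc(a, 2) -> a = 0; heap: [0-1 ALLOC][2-56 FREE]
Op 3: a = realloc(a, 27) -> a = 0; heap: [0-26 ALLOC][27-56 FREE]
Op 4: b = malloc(12) -> b = 27; heap: [0-26 ALLOC][27-38 ALLOC][39-56 FREE]
Op 5: c = malloc(12) -> c = 39; heap: [0-26 ALLOC][27-38 ALLOC][39-50 ALLOC][51-56 FREE]
Op 6: free(a) -> (freed a); heap: [0-26 FREE][27-38 ALLOC][39-50 ALLOC][51-56 FREE]
Op 7: c = realloc(c, 4) -> c = 39; heap: [0-26 FREE][27-38 ALLOC][39-42 ALLOC][43-56 FREE]
Op 8: c = realloc(c, 12) -> c = 39; heap: [0-26 FREE][27-38 ALLOC][39-50 ALLOC][51-56 FREE]
Free blocks: [27 6] total_free=33 largest=27 -> 100*(33-27)/33 = 600/33 ≈ 18.182 -> rounds to 18

Answer: 18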